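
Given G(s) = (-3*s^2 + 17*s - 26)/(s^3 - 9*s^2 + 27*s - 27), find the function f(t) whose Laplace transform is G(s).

f(t) = -t^2*exp(3*t) - t*exp(3*t) - 3*exp(3*t)

Factor the denominator: s^3 - 9*s^2 + 27*s - 27 = (s - 3)^3.
Partial fraction decomposition gives [-3/(s - 3)] + [-1/(s - 3)^2] + [-2/(s - 3)^3].
Invert each term: -3/(s - 3) ↔ -3e^(3t); -1/(s - 3)^2 ↔ -t·e^(3t); -2/(s - 3)^3 ↔ (-1)t^2·e^(3t).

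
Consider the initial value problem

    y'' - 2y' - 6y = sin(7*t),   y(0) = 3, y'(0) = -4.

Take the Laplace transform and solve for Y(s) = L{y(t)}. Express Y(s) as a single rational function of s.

Y(s) = (3*s^3 - 10*s^2 + 147*s - 483)/(s^4 - 2*s^3 + 43*s^2 - 98*s - 294)

Laplace-transform each side.
The derivative rules (L{y''} = s^2 Y - s·y(0) - y'(0) and L{y'} = sY - y(0), with y(0) = 3, y'(0) = -4) turn the left side into (s^2 - 2*s - 6)Y - (3*s - 10).
The right side is L{sin(7*t)} = 7/(s^2 + 49).
So (s^2 - 2*s - 6)Y = 7/(s^2 + 49) + (3*s - 10).
Isolate Y and clear denominators.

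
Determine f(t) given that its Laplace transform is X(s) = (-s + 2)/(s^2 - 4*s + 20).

Rewrite the denominator: s^2 - 4*s + 20 = (s - 2)^2 + 16.
The form in (s - 2) signals a first-shifting-theorem factor e^(2t).
Since L{cos(4t)} = s/(s^2 + 16), the inverse is e^(2*t)*cos(4*t), scaled by -1.

f(t) = -exp(2*t)*cos(4*t)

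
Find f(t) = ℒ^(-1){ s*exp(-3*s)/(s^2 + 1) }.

The factor e^(-3s) signals a time shift by c = 3 (second shifting theorem).
L{cos(t)} = s/(s^2 + 1), so L^-1{s/(s^2 + 1)} = cos(t).
Hence the inverse is u(t - 3) times that function evaluated at t - 3.

f(t) = Heaviside(t - 3)*(cos(t - 3))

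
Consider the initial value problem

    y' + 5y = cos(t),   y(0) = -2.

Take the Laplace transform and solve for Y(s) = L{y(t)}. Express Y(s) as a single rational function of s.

Transform both sides with L{·}.
With L{y'} = sY - y(0) = sY - (-2): the LHS transforms to (s + 5)Y - (-2).
The right side is L{cos(t)} = s/(s^2 + 1).
So (s + 5)Y = s/(s^2 + 1) + (-2).
Isolate Y and clear denominators.

Y(s) = (-2*s^2 + s - 2)/(s^3 + 5*s^2 + s + 5)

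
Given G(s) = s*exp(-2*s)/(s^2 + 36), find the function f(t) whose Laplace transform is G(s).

The factor e^(-2s) signals a time shift by c = 2 (second shifting theorem).
L{cos(6t)} = s/(s^2 + 36), so L^-1{s/(s^2 + 36)} = cos(6*t).
Hence the inverse is u(t - 2) times that function evaluated at t - 2.

f(t) = Heaviside(t - 2)*(cos(6*t - 12))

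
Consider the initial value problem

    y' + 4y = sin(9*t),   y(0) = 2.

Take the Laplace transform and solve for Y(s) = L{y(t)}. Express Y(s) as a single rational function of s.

Y(s) = (2*s^2 + 171)/(s^3 + 4*s^2 + 81*s + 324)

Laplace-transform each side.
Using L{y'} = sY - y(0) = sY - 2, the left side becomes (s + 4)Y - (2).
The right side is L{sin(9*t)} = 9/(s^2 + 81).
So (s + 4)Y = 9/(s^2 + 81) + (2).
Divide through and combine into a single rational function.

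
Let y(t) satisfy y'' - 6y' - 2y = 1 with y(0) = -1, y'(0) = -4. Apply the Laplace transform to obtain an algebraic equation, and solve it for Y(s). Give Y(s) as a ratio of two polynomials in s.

Transform both sides with L{·}.
With L{y''} = s^2 Y - s·y(0) - y'(0) and L{y'} = sY - y(0), with y(0) = -1, y'(0) = -4: the LHS transforms to (s^2 - 6*s - 2)Y - (-s + 2).
The right side is L{1} = 1/s.
So (s^2 - 6*s - 2)Y = 1/s + (-s + 2).
Isolate Y and clear denominators.

Y(s) = (-s^2 + 2*s + 1)/(s^3 - 6*s^2 - 2*s)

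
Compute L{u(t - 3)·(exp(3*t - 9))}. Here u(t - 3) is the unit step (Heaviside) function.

By the second shifting theorem, L{u(t - c)·g(t - c)} = e^(-cs)·G(s) with c = 3 and G(s) = L{g(t)}.
L{e^(3t)} = 1/(s - 3).

exp(-3*s)/(s - 3)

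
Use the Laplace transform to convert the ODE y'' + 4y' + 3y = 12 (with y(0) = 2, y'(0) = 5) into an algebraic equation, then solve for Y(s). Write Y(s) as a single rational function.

Y(s) = (2*s^2 + 13*s + 12)/(s^3 + 4*s^2 + 3*s)

Laplace-transform each side.
The derivative rules (L{y''} = s^2 Y - s·y(0) - y'(0) and L{y'} = sY - y(0), with y(0) = 2, y'(0) = 5) turn the left side into (s^2 + 4*s + 3)Y - (2*s + 13).
The right side is L{12} = 12/s.
So (s^2 + 4*s + 3)Y = 12/s + (2*s + 13).
Solve for Y(s) and write it as one ratio of polynomials.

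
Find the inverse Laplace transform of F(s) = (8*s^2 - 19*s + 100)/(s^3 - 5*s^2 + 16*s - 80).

5*exp(5*t) - sin(4*t) + 3*cos(4*t)

Factor the denominator: s^3 - 5*s^2 + 16*s - 80 = (s - 5)*(s^2 + 16).
Partial fraction decomposition gives [5/(s - 5)] + [3*s/(s^2 + 16)] + [-4/(s^2 + 16)].
Invert each term: 5/(s - 5) ↔ 5e^(5t); 3·s/(s^2 + 16) ↔ 3cos(4t); -1·4/(s^2 + 16) ↔ -sin(4t).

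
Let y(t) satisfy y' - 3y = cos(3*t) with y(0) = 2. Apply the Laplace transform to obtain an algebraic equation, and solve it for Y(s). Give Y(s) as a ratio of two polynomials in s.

Transform both sides with L{·}.
The derivative rules (L{y'} = sY - y(0) = sY - 2) turn the left side into (s - 3)Y - (2).
The right side is L{cos(3*t)} = s/(s^2 + 9).
So (s - 3)Y = s/(s^2 + 9) + (2).
Isolate Y and clear denominators.

Y(s) = (2*s^2 + s + 18)/(s^3 - 3*s^2 + 9*s - 27)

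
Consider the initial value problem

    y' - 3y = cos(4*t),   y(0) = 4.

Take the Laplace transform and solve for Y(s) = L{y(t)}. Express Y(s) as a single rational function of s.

Laplace-transform each side.
The derivative rules (L{y'} = sY - y(0) = sY - 4) turn the left side into (s - 3)Y - (4).
The right side is L{cos(4*t)} = s/(s^2 + 16).
So (s - 3)Y = s/(s^2 + 16) + (4).
Divide through and combine into a single rational function.

Y(s) = (4*s^2 + s + 64)/(s^3 - 3*s^2 + 16*s - 48)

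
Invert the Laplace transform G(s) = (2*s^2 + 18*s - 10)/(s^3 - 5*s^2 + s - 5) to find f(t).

Factor the denominator: s^3 - 5*s^2 + s - 5 = (s - 5)*(s^2 + 1).
Partial fraction decomposition gives [5/(s - 5)] + [-3*s/(s^2 + 1)] + [3/(s^2 + 1)].
Invert each term: 5/(s - 5) ↔ 5e^(5t); -3·s/(s^2 + 1) ↔ -3cos(t); 3·1/(s^2 + 1) ↔ 3sin(t).

f(t) = 5*exp(5*t) + 3*sin(t) - 3*cos(t)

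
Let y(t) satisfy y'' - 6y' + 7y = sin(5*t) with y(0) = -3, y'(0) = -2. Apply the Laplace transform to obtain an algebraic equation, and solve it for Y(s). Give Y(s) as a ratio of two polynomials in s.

Y(s) = (-3*s^3 + 16*s^2 - 75*s + 405)/(s^4 - 6*s^3 + 32*s^2 - 150*s + 175)

Laplace-transform each side.
Using L{y''} = s^2 Y - s·y(0) - y'(0) and L{y'} = sY - y(0), with y(0) = -3, y'(0) = -2, the left side becomes (s^2 - 6*s + 7)Y - (-3*s + 16).
The right side is L{sin(5*t)} = 5/(s^2 + 25).
So (s^2 - 6*s + 7)Y = 5/(s^2 + 25) + (-3*s + 16).
Divide through and combine into a single rational function.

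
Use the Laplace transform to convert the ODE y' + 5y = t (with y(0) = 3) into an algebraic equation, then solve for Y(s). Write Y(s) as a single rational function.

Y(s) = (3*s^2 + 1)/(s^3 + 5*s^2)

Transform both sides with L{·}.
Using L{y'} = sY - y(0) = sY - 3, the left side becomes (s + 5)Y - (3).
The right side is L{t} = s^(-2).
So (s + 5)Y = s^(-2) + (3).
Divide through and combine into a single rational function.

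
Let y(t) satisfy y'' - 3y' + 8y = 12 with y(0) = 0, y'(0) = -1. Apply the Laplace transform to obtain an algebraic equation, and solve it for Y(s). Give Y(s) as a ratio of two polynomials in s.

Y(s) = (-s + 12)/(s^3 - 3*s^2 + 8*s)

Laplace-transform each side.
The derivative rules (L{y''} = s^2 Y - s·y(0) - y'(0) and L{y'} = sY - y(0), with y(0) = 0, y'(0) = -1) turn the left side into (s^2 - 3*s + 8)Y - (-1).
The right side is L{12} = 12/s.
So (s^2 - 3*s + 8)Y = 12/s + (-1).
Solve for Y(s) and write it as one ratio of polynomials.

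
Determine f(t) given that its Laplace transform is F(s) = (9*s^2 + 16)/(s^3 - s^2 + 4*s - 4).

f(t) = 5*exp(t) + 2*sin(2*t) + 4*cos(2*t)

Factor the denominator: s^3 - s^2 + 4*s - 4 = (s - 1)*(s^2 + 4).
Partial fraction decomposition gives [5/(s - 1)] + [4*s/(s^2 + 4)] + [4/(s^2 + 4)].
Invert each term: 5/(s - 1) ↔ 5e^(t); 4·s/(s^2 + 4) ↔ 4cos(2t); 2·2/(s^2 + 4) ↔ 2sin(2t).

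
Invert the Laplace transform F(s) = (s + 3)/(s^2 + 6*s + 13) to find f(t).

f(t) = exp(-3*t)*cos(2*t)

Rewrite the denominator: s^2 + 6*s + 13 = (s + 3)^2 + 4.
The form in (s + 3) signals a first-shifting-theorem factor e^(-3t).
Since L{cos(2t)} = s/(s^2 + 4), the inverse is e^(-3*t)*cos(2*t).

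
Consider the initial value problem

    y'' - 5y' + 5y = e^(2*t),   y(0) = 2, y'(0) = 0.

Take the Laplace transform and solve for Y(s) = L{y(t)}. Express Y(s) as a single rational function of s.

Transform both sides with L{·}.
Using L{y''} = s^2 Y - s·y(0) - y'(0) and L{y'} = sY - y(0), with y(0) = 2, y'(0) = 0, the left side becomes (s^2 - 5*s + 5)Y - (2*s - 10).
The right side is L{e^(2*t)} = 1/(s - 2).
So (s^2 - 5*s + 5)Y = 1/(s - 2) + (2*s - 10).
Divide through and combine into a single rational function.

Y(s) = (2*s^2 - 14*s + 21)/(s^3 - 7*s^2 + 15*s - 10)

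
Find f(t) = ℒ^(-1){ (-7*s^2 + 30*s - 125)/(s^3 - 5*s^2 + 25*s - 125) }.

f(t) = -3*exp(5*t) + 2*sin(5*t) - 4*cos(5*t)

Factor the denominator: s^3 - 5*s^2 + 25*s - 125 = (s - 5)*(s^2 + 25).
Partial fraction decomposition gives [-3/(s - 5)] + [-4*s/(s^2 + 25)] + [10/(s^2 + 25)].
Invert each term: -3/(s - 5) ↔ -3e^(5t); -4·s/(s^2 + 25) ↔ -4cos(5t); 2·5/(s^2 + 25) ↔ 2sin(5t).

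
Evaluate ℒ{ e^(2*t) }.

1/(s - 2)

L{e^(2t)} = 1/(s - 2).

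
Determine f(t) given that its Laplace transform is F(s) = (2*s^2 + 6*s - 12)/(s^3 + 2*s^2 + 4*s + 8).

Factor the denominator: s^3 + 2*s^2 + 4*s + 8 = (s + 2)*(s^2 + 4).
Partial fraction decomposition gives [-2/(s + 2)] + [4*s/(s^2 + 4)] + [-2/(s^2 + 4)].
Invert each term: -2/(s + 2) ↔ -2e^(-2t); 4·s/(s^2 + 4) ↔ 4cos(2t); -1·2/(s^2 + 4) ↔ -sin(2t).

f(t) = -sin(2*t) + 4*cos(2*t) - 2*exp(-2*t)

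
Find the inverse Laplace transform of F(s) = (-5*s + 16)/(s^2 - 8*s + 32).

-exp(4*t)*sin(4*t) - 5*exp(4*t)*cos(4*t)

Complete the square in the denominator: s^2 - 8*s + 32 = (s - 4)^2 + 4^2.
Split the numerator to match: -5*s + 16 = -5·(s - 4) - 1·4.
Invert each term: -5·(s - 4)/((s - 4)^2 + 16) ↔ -5e^(4t)cos(4t); -1·4/((s - 4)^2 + 16) ↔ -e^(4t)sin(4t).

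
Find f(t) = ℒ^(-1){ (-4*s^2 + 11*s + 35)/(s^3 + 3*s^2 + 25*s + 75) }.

f(t) = 4*sin(5*t) - 3*cos(5*t) - exp(-3*t)

Factor the denominator: s^3 + 3*s^2 + 25*s + 75 = (s + 3)*(s^2 + 25).
Partial fraction decomposition gives [-1/(s + 3)] + [-3*s/(s^2 + 25)] + [20/(s^2 + 25)].
Invert each term: -1/(s + 3) ↔ -e^(-3t); -3·s/(s^2 + 25) ↔ -3cos(5t); 4·5/(s^2 + 25) ↔ 4sin(5t).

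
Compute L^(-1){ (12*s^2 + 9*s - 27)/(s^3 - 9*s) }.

6*exp(3*t) + 3 + 3*exp(-3*t)

Factor the denominator: s^3 - 9*s = s*(s - 3)*(s + 3).
Partial fraction decomposition gives [6/(s - 3)] + [3/(s + 3)] + [3/s].
Invert each term: 6/(s - 3) ↔ 6e^(3t); 3/(s + 3) ↔ 3e^(-3t); 3/(s - 0) ↔ 3e^(0t).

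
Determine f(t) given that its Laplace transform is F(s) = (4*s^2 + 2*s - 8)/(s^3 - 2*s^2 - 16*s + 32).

Factor the denominator: s^3 - 2*s^2 - 16*s + 32 = (s - 4)*(s - 2)*(s + 4).
Partial fraction decomposition gives [-1/(s - 2)] + [4/(s - 4)] + [1/(s + 4)].
Invert each term: -1/(s - 2) ↔ -e^(2t); 4/(s - 4) ↔ 4e^(4t); 1/(s + 4) ↔ e^(-4t).

f(t) = 4*exp(4*t) - exp(2*t) + exp(-4*t)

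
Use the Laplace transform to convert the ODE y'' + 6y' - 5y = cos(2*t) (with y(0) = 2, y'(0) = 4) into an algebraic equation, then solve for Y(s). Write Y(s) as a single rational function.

Y(s) = (2*s^3 + 16*s^2 + 9*s + 64)/(s^4 + 6*s^3 - s^2 + 24*s - 20)

Laplace-transform each side.
Using L{y''} = s^2 Y - s·y(0) - y'(0) and L{y'} = sY - y(0), with y(0) = 2, y'(0) = 4, the left side becomes (s^2 + 6*s - 5)Y - (2*s + 16).
The right side is L{cos(2*t)} = s/(s^2 + 4).
So (s^2 + 6*s - 5)Y = s/(s^2 + 4) + (2*s + 16).
Solve for Y(s) and write it as one ratio of polynomials.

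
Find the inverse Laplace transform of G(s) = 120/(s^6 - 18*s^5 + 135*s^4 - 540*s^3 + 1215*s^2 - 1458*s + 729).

Rewrite the denominator: s^6 - 18*s^5 + 135*s^4 - 540*s^3 + 1215*s^2 - 1458*s + 729 = (s - 3)^6.
The form in (s - 3) signals a first-shifting-theorem factor e^(3t).
Since L{t^5} = 5!/s^6 = 120/s^6, the inverse is t^5*e^(3*t).

t^5*exp(3*t)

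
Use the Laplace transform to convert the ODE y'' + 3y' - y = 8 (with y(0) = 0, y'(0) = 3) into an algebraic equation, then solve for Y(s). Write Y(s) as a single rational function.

Laplace-transform each side.
Using L{y''} = s^2 Y - s·y(0) - y'(0) and L{y'} = sY - y(0), with y(0) = 0, y'(0) = 3, the left side becomes (s^2 + 3*s - 1)Y - (3).
The right side is L{8} = 8/s.
So (s^2 + 3*s - 1)Y = 8/s + (3).
Solve for Y(s) and write it as one ratio of polynomials.

Y(s) = (3*s + 8)/(s^3 + 3*s^2 - s)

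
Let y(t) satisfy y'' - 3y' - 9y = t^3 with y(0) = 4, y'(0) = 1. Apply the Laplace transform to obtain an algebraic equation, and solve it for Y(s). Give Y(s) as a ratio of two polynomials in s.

Y(s) = (4*s^5 - 11*s^4 + 6)/(s^6 - 3*s^5 - 9*s^4)

Laplace-transform each side.
The derivative rules (L{y''} = s^2 Y - s·y(0) - y'(0) and L{y'} = sY - y(0), with y(0) = 4, y'(0) = 1) turn the left side into (s^2 - 3*s - 9)Y - (4*s - 11).
The right side is L{t^3} = 6/s^4.
So (s^2 - 3*s - 9)Y = 6/s^4 + (4*s - 11).
Isolate Y and clear denominators.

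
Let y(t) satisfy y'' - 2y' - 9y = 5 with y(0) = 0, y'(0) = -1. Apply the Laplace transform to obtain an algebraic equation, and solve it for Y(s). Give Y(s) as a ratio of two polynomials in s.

Y(s) = (-s + 5)/(s^3 - 2*s^2 - 9*s)

Apply the Laplace transform to the equation.
The derivative rules (L{y''} = s^2 Y - s·y(0) - y'(0) and L{y'} = sY - y(0), with y(0) = 0, y'(0) = -1) turn the left side into (s^2 - 2*s - 9)Y - (-1).
The right side is L{5} = 5/s.
So (s^2 - 2*s - 9)Y = 5/s + (-1).
Isolate Y and clear denominators.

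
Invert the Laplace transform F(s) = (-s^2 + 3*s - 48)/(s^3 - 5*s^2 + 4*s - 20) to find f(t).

f(t) = -2*exp(5*t) + 4*sin(2*t) + cos(2*t)

Factor the denominator: s^3 - 5*s^2 + 4*s - 20 = (s - 5)*(s^2 + 4).
Partial fraction decomposition gives [-2/(s - 5)] + [s/(s^2 + 4)] + [8/(s^2 + 4)].
Invert each term: -2/(s - 5) ↔ -2e^(5t); 1·s/(s^2 + 4) ↔ cos(2t); 4·2/(s^2 + 4) ↔ 4sin(2t).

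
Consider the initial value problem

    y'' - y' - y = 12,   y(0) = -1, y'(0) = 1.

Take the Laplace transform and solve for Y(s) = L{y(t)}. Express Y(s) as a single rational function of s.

Y(s) = (-s^2 + 2*s + 12)/(s^3 - s^2 - s)

Apply the Laplace transform to the equation.
Using L{y''} = s^2 Y - s·y(0) - y'(0) and L{y'} = sY - y(0), with y(0) = -1, y'(0) = 1, the left side becomes (s^2 - s - 1)Y - (-s + 2).
The right side is L{12} = 12/s.
So (s^2 - s - 1)Y = 12/s + (-s + 2).
Divide through and combine into a single rational function.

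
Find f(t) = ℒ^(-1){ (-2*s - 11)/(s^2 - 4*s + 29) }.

Complete the square in the denominator: s^2 - 4*s + 29 = (s - 2)^2 + 5^2.
Split the numerator to match: -2*s - 11 = -2·(s - 2) - 3·5.
Invert each term: -2·(s - 2)/((s - 2)^2 + 25) ↔ -2e^(2t)cos(5t); -3·5/((s - 2)^2 + 25) ↔ -3e^(2t)sin(5t).

f(t) = -3*exp(2*t)*sin(5*t) - 2*exp(2*t)*cos(5*t)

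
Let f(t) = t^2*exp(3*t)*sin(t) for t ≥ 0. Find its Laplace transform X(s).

X(s) = 2*(3*s^2 - 18*s + 26)/(s^2 - 6*s + 10)^3

L{sin(t)} = 1/(s^2 + 1).
Multiplying by e^(3t) shifts s → s - 3, so L{exp(3*t)*sin(t)} = 1/((s - 3)^2 + 1).
Then apply L{t^2·g(t)} = (-1)^2 d^2/ds^2[G(s)] with G(s) = 1/((s - 3)^2 + 1):
differentiating 2 times and applying the sign gives 2*(3*s^2 - 18*s + 26)/(s^2 - 6*s + 10)^3.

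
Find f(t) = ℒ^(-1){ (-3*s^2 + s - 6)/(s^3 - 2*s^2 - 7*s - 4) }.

Factor the denominator: s^3 - 2*s^2 - 7*s - 4 = (s - 4)*(s + 1)^2.
Partial fraction decomposition gives [-1/(s + 1)] + [2/(s + 1)^2] + [-2/(s - 4)].
Invert each term: -1/(s + 1) ↔ -e^(-t); 2/(s + 1)^2 ↔ 2t·e^(-t); -2/(s - 4) ↔ -2e^(4t).

f(t) = 2*t*exp(-t) - 2*exp(4*t) - exp(-t)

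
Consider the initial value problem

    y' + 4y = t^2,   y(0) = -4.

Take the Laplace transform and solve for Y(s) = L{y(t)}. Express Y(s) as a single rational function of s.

Y(s) = (-4*s^3 + 2)/(s^4 + 4*s^3)

Apply the Laplace transform to the equation.
Using L{y'} = sY - y(0) = sY - (-4), the left side becomes (s + 4)Y - (-4).
The right side is L{t^2} = 2/s^3.
So (s + 4)Y = 2/s^3 + (-4).
Solve for Y(s) and write it as one ratio of polynomials.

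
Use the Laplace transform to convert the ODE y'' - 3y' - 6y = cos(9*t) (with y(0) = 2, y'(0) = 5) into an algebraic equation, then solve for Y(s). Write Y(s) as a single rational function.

Y(s) = (2*s^3 - s^2 + 163*s - 81)/(s^4 - 3*s^3 + 75*s^2 - 243*s - 486)

Transform both sides with L{·}.
With L{y''} = s^2 Y - s·y(0) - y'(0) and L{y'} = sY - y(0), with y(0) = 2, y'(0) = 5: the LHS transforms to (s^2 - 3*s - 6)Y - (2*s - 1).
The right side is L{cos(9*t)} = s/(s^2 + 81).
So (s^2 - 3*s - 6)Y = s/(s^2 + 81) + (2*s - 1).
Solve for Y(s) and write it as one ratio of polynomials.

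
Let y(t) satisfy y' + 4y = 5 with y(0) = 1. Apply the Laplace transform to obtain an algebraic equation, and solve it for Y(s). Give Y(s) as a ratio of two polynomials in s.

Take the Laplace transform of both sides.
Using L{y'} = sY - y(0) = sY - 1, the left side becomes (s + 4)Y - (1).
The right side is L{5} = 5/s.
So (s + 4)Y = 5/s + (1).
Divide through and combine into a single rational function.

Y(s) = (s + 5)/(s^2 + 4*s)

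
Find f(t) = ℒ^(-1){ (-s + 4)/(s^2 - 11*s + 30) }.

Factor the denominator: s^2 - 11*s + 30 = (s - 6)*(s - 5).
Partial fraction decomposition gives [-2/(s - 6)] + [1/(s - 5)].
Invert each term: -2/(s - 6) ↔ -2e^(6t); 1/(s - 5) ↔ e^(5t).

f(t) = -2*exp(6*t) + exp(5*t)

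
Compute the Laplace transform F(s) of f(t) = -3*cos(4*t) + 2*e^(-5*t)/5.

F(s) = -3*s/(s^2 + 16) + 2/(5*(s + 5))

Apply the Laplace transform termwise.
(-3)·[L{cos(4t)} = s/(s^2 + 16)]; (2/5)·[L{e^(-5t)} = 1/(s + 5)].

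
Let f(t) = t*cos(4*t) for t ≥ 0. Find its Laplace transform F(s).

F(s) = (s - 4)*(s + 4)/(s^2 + 16)^2

L{cos(4t)} = s/(s^2 + 16).
Then apply L{t·g(t)} = -d/ds[G(s)] with G(s) = s/(s^2 + 16):
differentiating 1 time and applying the sign gives (s - 4)*(s + 4)/(s^2 + 16)^2.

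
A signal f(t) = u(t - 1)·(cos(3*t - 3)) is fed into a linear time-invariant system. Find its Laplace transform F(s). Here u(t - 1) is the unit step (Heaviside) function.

F(s) = s*exp(-s)/(s^2 + 9)

By the second shifting theorem, L{u(t - c)·g(t - c)} = e^(-cs)·G(s) with c = 1 and G(s) = L{g(t)}.
L{cos(3t)} = s/(s^2 + 9).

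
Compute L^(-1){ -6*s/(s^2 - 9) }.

-6*cosh(3*t)

Since L{cosh(3t)} = s/(s^2 - 9), the inverse is cosh(3*t), scaled by -6.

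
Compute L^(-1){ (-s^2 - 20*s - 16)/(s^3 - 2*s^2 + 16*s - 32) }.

Factor the denominator: s^3 - 2*s^2 + 16*s - 32 = (s - 2)*(s^2 + 16).
Partial fraction decomposition gives [-3/(s - 2)] + [2*s/(s^2 + 16)] + [-16/(s^2 + 16)].
Invert each term: -3/(s - 2) ↔ -3e^(2t); 2·s/(s^2 + 16) ↔ 2cos(4t); -4·4/(s^2 + 16) ↔ -4sin(4t).

-3*exp(2*t) - 4*sin(4*t) + 2*cos(4*t)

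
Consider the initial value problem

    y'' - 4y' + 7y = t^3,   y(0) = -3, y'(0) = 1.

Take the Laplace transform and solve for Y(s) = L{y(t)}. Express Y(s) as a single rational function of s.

Y(s) = (-3*s^5 + 13*s^4 + 6)/(s^6 - 4*s^5 + 7*s^4)

Take the Laplace transform of both sides.
Using L{y''} = s^2 Y - s·y(0) - y'(0) and L{y'} = sY - y(0), with y(0) = -3, y'(0) = 1, the left side becomes (s^2 - 4*s + 7)Y - (-3*s + 13).
The right side is L{t^3} = 6/s^4.
So (s^2 - 4*s + 7)Y = 6/s^4 + (-3*s + 13).
Divide through and combine into a single rational function.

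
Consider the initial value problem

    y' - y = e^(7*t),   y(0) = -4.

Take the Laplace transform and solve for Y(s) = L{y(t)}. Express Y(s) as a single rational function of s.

Y(s) = (-4*s + 29)/(s^2 - 8*s + 7)

Take the Laplace transform of both sides.
The derivative rules (L{y'} = sY - y(0) = sY - (-4)) turn the left side into (s - 1)Y - (-4).
The right side is L{e^(7*t)} = 1/(s - 7).
So (s - 1)Y = 1/(s - 7) + (-4).
Isolate Y and clear denominators.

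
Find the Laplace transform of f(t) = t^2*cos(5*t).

2*s*(s^2 - 75)/(s^2 + 25)^3

L{cos(5t)} = s/(s^2 + 25).
Then apply L{t^2·g(t)} = (-1)^2 d^2/ds^2[H(s)] with H(s) = s/(s^2 + 25):
differentiating 2 times and applying the sign gives 2*s*(s^2 - 75)/(s^2 + 25)^3.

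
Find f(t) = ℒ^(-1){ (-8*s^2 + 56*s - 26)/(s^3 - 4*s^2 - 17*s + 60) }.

Factor the denominator: s^3 - 4*s^2 - 17*s + 60 = (s - 5)*(s - 3)*(s + 4).
Partial fraction decomposition gives [3/(s - 5)] + [-6/(s + 4)] + [-5/(s - 3)].
Invert each term: 3/(s - 5) ↔ 3e^(5t); -6/(s + 4) ↔ -6e^(-4t); -5/(s - 3) ↔ -5e^(3t).

f(t) = 3*exp(5*t) - 5*exp(3*t) - 6*exp(-4*t)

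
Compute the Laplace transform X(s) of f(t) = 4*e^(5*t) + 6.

Apply the Laplace transform termwise.
(4)·[L{e^(5t)} = 1/(s - 5)]; L{6} = 6/s.

X(s) = 4/(s - 5) + 6/s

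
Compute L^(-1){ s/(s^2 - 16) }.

cosh(4*t)

Since L{cosh(4t)} = s/(s^2 - 16), the inverse is cosh(4*t).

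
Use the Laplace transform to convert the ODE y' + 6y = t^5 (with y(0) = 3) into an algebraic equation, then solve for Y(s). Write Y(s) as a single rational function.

Transform both sides with L{·}.
Using L{y'} = sY - y(0) = sY - 3, the left side becomes (s + 6)Y - (3).
The right side is L{t^5} = 120/s^6.
So (s + 6)Y = 120/s^6 + (3).
Isolate Y and clear denominators.

Y(s) = (3*s^6 + 120)/(s^7 + 6*s^6)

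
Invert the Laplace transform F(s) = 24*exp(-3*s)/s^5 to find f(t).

f(t) = Heaviside(t - 3)*((t - 3)^4)

The factor e^(-3s) signals a time shift by c = 3 (second shifting theorem).
L{t^4} = 4!/s^5 = 24/s^5, so L^-1{24/s^5} = t^4.
Hence the inverse is u(t - 3) times that function evaluated at t - 3.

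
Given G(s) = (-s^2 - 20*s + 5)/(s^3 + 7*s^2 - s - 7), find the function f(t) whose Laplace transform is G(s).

f(t) = -exp(t) - 2*exp(-t) + 2*exp(-7*t)

Factor the denominator: s^3 + 7*s^2 - s - 7 = (s - 1)*(s + 1)*(s + 7).
Partial fraction decomposition gives [-2/(s + 1)] + [2/(s + 7)] + [-1/(s - 1)].
Invert each term: -2/(s + 1) ↔ -2e^(-t); 2/(s + 7) ↔ 2e^(-7t); -1/(s - 1) ↔ -e^(t).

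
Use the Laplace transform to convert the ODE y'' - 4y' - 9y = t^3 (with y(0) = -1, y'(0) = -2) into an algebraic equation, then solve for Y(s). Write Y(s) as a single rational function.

Y(s) = (-s^5 + 2*s^4 + 6)/(s^6 - 4*s^5 - 9*s^4)

Apply the Laplace transform to the equation.
With L{y''} = s^2 Y - s·y(0) - y'(0) and L{y'} = sY - y(0), with y(0) = -1, y'(0) = -2: the LHS transforms to (s^2 - 4*s - 9)Y - (-s + 2).
The right side is L{t^3} = 6/s^4.
So (s^2 - 4*s - 9)Y = 6/s^4 + (-s + 2).
Isolate Y and clear denominators.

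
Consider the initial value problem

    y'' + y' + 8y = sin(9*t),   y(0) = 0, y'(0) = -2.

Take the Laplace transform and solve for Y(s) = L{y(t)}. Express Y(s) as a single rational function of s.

Laplace-transform each side.
The derivative rules (L{y''} = s^2 Y - s·y(0) - y'(0) and L{y'} = sY - y(0), with y(0) = 0, y'(0) = -2) turn the left side into (s^2 + s + 8)Y - (-2).
The right side is L{sin(9*t)} = 9/(s^2 + 81).
So (s^2 + s + 8)Y = 9/(s^2 + 81) + (-2).
Divide through and combine into a single rational function.

Y(s) = (-2*s^2 - 153)/(s^4 + s^3 + 89*s^2 + 81*s + 648)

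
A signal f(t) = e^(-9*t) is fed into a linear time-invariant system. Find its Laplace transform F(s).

L{e^(-9t)} = 1/(s + 9).

F(s) = 1/(s + 9)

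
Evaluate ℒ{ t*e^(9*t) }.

(s - 9)^(-2)

L{e^(9t)} = 1/(s - 9).
Then apply L{t·g(t)} = -d/ds[G(s)] with G(s) = 1/(s - 9):
differentiating 1 time and applying the sign gives (s - 9)^(-2).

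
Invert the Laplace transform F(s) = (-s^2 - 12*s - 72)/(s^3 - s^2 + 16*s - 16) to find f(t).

Factor the denominator: s^3 - s^2 + 16*s - 16 = (s - 1)*(s^2 + 16).
Partial fraction decomposition gives [-5/(s - 1)] + [4*s/(s^2 + 16)] + [-8/(s^2 + 16)].
Invert each term: -5/(s - 1) ↔ -5e^(t); 4·s/(s^2 + 16) ↔ 4cos(4t); -2·4/(s^2 + 16) ↔ -2sin(4t).

f(t) = -5*exp(t) - 2*sin(4*t) + 4*cos(4*t)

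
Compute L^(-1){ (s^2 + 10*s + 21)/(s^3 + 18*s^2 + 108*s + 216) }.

Factor the denominator: s^3 + 18*s^2 + 108*s + 216 = (s + 6)^3.
Partial fraction decomposition gives [1/(s + 6)] + [-2/(s + 6)^2] + [-3/(s + 6)^3].
Invert each term: 1/(s + 6) ↔ e^(-6t); -2/(s + 6)^2 ↔ -2t·e^(-6t); -3/(s + 6)^3 ↔ (-3/2)t^2·e^(-6t).

-3*t^2*exp(-6*t)/2 - 2*t*exp(-6*t) + exp(-6*t)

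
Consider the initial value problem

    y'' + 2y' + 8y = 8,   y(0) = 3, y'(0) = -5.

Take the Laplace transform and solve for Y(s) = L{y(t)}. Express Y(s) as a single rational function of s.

Y(s) = (3*s^2 + s + 8)/(s^3 + 2*s^2 + 8*s)

Apply the Laplace transform to the equation.
With L{y''} = s^2 Y - s·y(0) - y'(0) and L{y'} = sY - y(0), with y(0) = 3, y'(0) = -5: the LHS transforms to (s^2 + 2*s + 8)Y - (3*s + 1).
The right side is L{8} = 8/s.
So (s^2 + 2*s + 8)Y = 8/s + (3*s + 1).
Divide through and combine into a single rational function.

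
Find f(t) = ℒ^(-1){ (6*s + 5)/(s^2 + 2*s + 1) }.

Factor the denominator: s^2 + 2*s + 1 = (s + 1)^2.
Partial fraction decomposition gives [6/(s + 1)] + [-1/(s + 1)^2].
Invert each term: 6/(s + 1) ↔ 6e^(-t); -1/(s + 1)^2 ↔ -t·e^(-t).

f(t) = -t*exp(-t) + 6*exp(-t)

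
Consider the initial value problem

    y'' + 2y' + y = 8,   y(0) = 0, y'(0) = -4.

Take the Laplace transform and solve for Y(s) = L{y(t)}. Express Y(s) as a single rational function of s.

Transform both sides with L{·}.
With L{y''} = s^2 Y - s·y(0) - y'(0) and L{y'} = sY - y(0), with y(0) = 0, y'(0) = -4: the LHS transforms to (s^2 + 2*s + 1)Y - (-4).
The right side is L{8} = 8/s.
So (s^2 + 2*s + 1)Y = 8/s + (-4).
Divide through and combine into a single rational function.

Y(s) = (-4*s + 8)/(s^3 + 2*s^2 + s)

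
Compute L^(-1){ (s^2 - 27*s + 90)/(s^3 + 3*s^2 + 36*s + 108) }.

Factor the denominator: s^3 + 3*s^2 + 36*s + 108 = (s + 3)*(s^2 + 36).
Partial fraction decomposition gives [4/(s + 3)] + [-3*s/(s^2 + 36)] + [-18/(s^2 + 36)].
Invert each term: 4/(s + 3) ↔ 4e^(-3t); -3·s/(s^2 + 36) ↔ -3cos(6t); -3·6/(s^2 + 36) ↔ -3sin(6t).

-3*sin(6*t) - 3*cos(6*t) + 4*exp(-3*t)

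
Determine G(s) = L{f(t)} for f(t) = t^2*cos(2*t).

L{cos(2t)} = s/(s^2 + 4).
Then apply L{t^2·g(t)} = (-1)^2 d^2/ds^2[H(s)] with H(s) = s/(s^2 + 4):
differentiating 2 times and applying the sign gives 2*s*(s^2 - 12)/(s^2 + 4)^3.

G(s) = 2*s*(s^2 - 12)/(s^2 + 4)^3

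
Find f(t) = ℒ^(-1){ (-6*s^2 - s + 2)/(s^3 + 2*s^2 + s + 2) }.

f(t) = 3*sin(t) - 2*cos(t) - 4*exp(-2*t)

Factor the denominator: s^3 + 2*s^2 + s + 2 = (s + 2)*(s^2 + 1).
Partial fraction decomposition gives [-4/(s + 2)] + [-2*s/(s^2 + 1)] + [3/(s^2 + 1)].
Invert each term: -4/(s + 2) ↔ -4e^(-2t); -2·s/(s^2 + 1) ↔ -2cos(t); 3·1/(s^2 + 1) ↔ 3sin(t).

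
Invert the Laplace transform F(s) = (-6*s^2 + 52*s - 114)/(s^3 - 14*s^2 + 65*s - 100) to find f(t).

Factor the denominator: s^3 - 14*s^2 + 65*s - 100 = (s - 5)^2*(s - 4).
Partial fraction decomposition gives [-4/(s - 5)] + [-4/(s - 5)^2] + [-2/(s - 4)].
Invert each term: -4/(s - 5) ↔ -4e^(5t); -4/(s - 5)^2 ↔ -4t·e^(5t); -2/(s - 4) ↔ -2e^(4t).

f(t) = -4*t*exp(5*t) - 4*exp(5*t) - 2*exp(4*t)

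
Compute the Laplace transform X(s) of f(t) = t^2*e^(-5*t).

L{e^(-5t)} = 1/(s + 5).
Then apply L{t^2·g(t)} = (-1)^2 d^2/ds^2[G(s)] with G(s) = 1/(s + 5):
differentiating 2 times and applying the sign gives 2/(s + 5)^3.

X(s) = 2/(s + 5)^3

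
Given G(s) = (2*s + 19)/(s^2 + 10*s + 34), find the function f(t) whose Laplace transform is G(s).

Complete the square in the denominator: s^2 + 10*s + 34 = (s + 5)^2 + 3^2.
Split the numerator to match: 2*s + 19 = 2·(s + 5) + 3·3.
Invert each term: 2·(s + 5)/((s + 5)^2 + 9) ↔ 2e^(-5t)cos(3t); 3·3/((s + 5)^2 + 9) ↔ 3e^(-5t)sin(3t).

f(t) = 3*exp(-5*t)*sin(3*t) + 2*exp(-5*t)*cos(3*t)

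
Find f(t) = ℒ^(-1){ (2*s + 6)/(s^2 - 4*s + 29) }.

f(t) = 2*exp(2*t)*sin(5*t) + 2*exp(2*t)*cos(5*t)

Complete the square in the denominator: s^2 - 4*s + 29 = (s - 2)^2 + 5^2.
Split the numerator to match: 2*s + 6 = 2·(s - 2) + 2·5.
Invert each term: 2·(s - 2)/((s - 2)^2 + 25) ↔ 2e^(2t)cos(5t); 2·5/((s - 2)^2 + 25) ↔ 2e^(2t)sin(5t).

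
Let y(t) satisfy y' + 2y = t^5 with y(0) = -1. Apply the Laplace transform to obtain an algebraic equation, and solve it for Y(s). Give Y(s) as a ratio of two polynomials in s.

Transform both sides with L{·}.
With L{y'} = sY - y(0) = sY - (-1): the LHS transforms to (s + 2)Y - (-1).
The right side is L{t^5} = 120/s^6.
So (s + 2)Y = 120/s^6 + (-1).
Isolate Y and clear denominators.

Y(s) = (-s^6 + 120)/(s^7 + 2*s^6)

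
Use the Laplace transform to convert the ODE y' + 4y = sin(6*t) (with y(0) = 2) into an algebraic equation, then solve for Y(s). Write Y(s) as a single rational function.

Y(s) = (2*s^2 + 78)/(s^3 + 4*s^2 + 36*s + 144)

Laplace-transform each side.
Using L{y'} = sY - y(0) = sY - 2, the left side becomes (s + 4)Y - (2).
The right side is L{sin(6*t)} = 6/(s^2 + 36).
So (s + 4)Y = 6/(s^2 + 36) + (2).
Divide through and combine into a single rational function.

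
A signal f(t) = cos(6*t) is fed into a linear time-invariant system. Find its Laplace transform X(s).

X(s) = s/(s^2 + 36)

L{cos(6t)} = s/(s^2 + 36).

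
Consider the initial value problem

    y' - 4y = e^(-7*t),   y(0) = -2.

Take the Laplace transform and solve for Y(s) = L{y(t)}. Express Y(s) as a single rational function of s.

Y(s) = (-2*s - 13)/(s^2 + 3*s - 28)

Take the Laplace transform of both sides.
Using L{y'} = sY - y(0) = sY - (-2), the left side becomes (s - 4)Y - (-2).
The right side is L{e^(-7*t)} = 1/(s + 7).
So (s - 4)Y = 1/(s + 7) + (-2).
Isolate Y and clear denominators.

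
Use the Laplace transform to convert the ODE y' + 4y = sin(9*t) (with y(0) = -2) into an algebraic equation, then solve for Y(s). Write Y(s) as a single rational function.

Take the Laplace transform of both sides.
The derivative rules (L{y'} = sY - y(0) = sY - (-2)) turn the left side into (s + 4)Y - (-2).
The right side is L{sin(9*t)} = 9/(s^2 + 81).
So (s + 4)Y = 9/(s^2 + 81) + (-2).
Solve for Y(s) and write it as one ratio of polynomials.

Y(s) = (-2*s^2 - 153)/(s^3 + 4*s^2 + 81*s + 324)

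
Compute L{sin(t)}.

L{sin(t)} = 1/(s^2 + 1).

1/(s^2 + 1)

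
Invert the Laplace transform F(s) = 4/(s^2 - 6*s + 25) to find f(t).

f(t) = exp(3*t)*sin(4*t)

Rewrite the denominator: s^2 - 6*s + 25 = (s - 3)^2 + 16.
The form in (s - 3) signals a first-shifting-theorem factor e^(3t).
Since L{sin(4t)} = 4/(s^2 + 16), the inverse is e^(3*t)*sin(4*t).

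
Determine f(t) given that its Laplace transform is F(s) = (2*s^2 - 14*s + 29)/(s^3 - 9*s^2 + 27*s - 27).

Factor the denominator: s^3 - 9*s^2 + 27*s - 27 = (s - 3)^3.
Partial fraction decomposition gives [2/(s - 3)] + [-2/(s - 3)^2] + [5/(s - 3)^3].
Invert each term: 2/(s - 3) ↔ 2e^(3t); -2/(s - 3)^2 ↔ -2t·e^(3t); 5/(s - 3)^3 ↔ (5/2)t^2·e^(3t).

f(t) = 5*t^2*exp(3*t)/2 - 2*t*exp(3*t) + 2*exp(3*t)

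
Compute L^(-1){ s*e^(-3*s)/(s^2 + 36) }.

The factor e^(-3s) signals a time shift by c = 3 (second shifting theorem).
L{cos(6t)} = s/(s^2 + 36), so L^-1{s/(s^2 + 36)} = cos(6*t).
Hence the inverse is u(t - 3) times that function evaluated at t - 3.

Heaviside(t - 3)*(cos(6*t - 18))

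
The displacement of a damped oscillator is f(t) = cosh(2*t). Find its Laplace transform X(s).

L{cosh(2t)} = s/(s^2 - 4).

X(s) = s/(s^2 - 4)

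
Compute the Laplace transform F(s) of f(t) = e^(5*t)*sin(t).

F(s) = 1/((s - 5)^2 + 1)

L{sin(t)} = 1/(s^2 + 1).
By the first shifting theorem, multiplying by e^(5t) replaces s with s - 5.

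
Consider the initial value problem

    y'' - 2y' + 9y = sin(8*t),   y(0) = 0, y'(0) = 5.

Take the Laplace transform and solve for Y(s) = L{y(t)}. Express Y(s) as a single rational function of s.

Y(s) = (5*s^2 + 328)/(s^4 - 2*s^3 + 73*s^2 - 128*s + 576)

Take the Laplace transform of both sides.
With L{y''} = s^2 Y - s·y(0) - y'(0) and L{y'} = sY - y(0), with y(0) = 0, y'(0) = 5: the LHS transforms to (s^2 - 2*s + 9)Y - (5).
The right side is L{sin(8*t)} = 8/(s^2 + 64).
So (s^2 - 2*s + 9)Y = 8/(s^2 + 64) + (5).
Isolate Y and clear denominators.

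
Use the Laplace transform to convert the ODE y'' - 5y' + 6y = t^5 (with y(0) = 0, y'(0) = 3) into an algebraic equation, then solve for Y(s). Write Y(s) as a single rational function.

Transform both sides with L{·}.
The derivative rules (L{y''} = s^2 Y - s·y(0) - y'(0) and L{y'} = sY - y(0), with y(0) = 0, y'(0) = 3) turn the left side into (s^2 - 5*s + 6)Y - (3).
The right side is L{t^5} = 120/s^6.
So (s^2 - 5*s + 6)Y = 120/s^6 + (3).
Isolate Y and clear denominators.

Y(s) = (3*s^6 + 120)/(s^8 - 5*s^7 + 6*s^6)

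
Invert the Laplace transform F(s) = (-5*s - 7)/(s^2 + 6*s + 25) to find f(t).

f(t) = 2*exp(-3*t)*sin(4*t) - 5*exp(-3*t)*cos(4*t)

Complete the square in the denominator: s^2 + 6*s + 25 = (s + 3)^2 + 4^2.
Split the numerator to match: -5*s - 7 = -5·(s + 3) + 2·4.
Invert each term: -5·(s + 3)/((s + 3)^2 + 16) ↔ -5e^(-3t)cos(4t); 2·4/((s + 3)^2 + 16) ↔ 2e^(-3t)sin(4t).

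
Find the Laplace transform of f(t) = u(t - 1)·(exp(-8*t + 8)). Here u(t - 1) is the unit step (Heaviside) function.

exp(-s)/(s + 8)

By the second shifting theorem, L{u(t - c)·g(t - c)} = e^(-cs)·G(s) with c = 1 and G(s) = L{g(t)}.
L{e^(-8t)} = 1/(s + 8).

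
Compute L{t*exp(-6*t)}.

(s + 6)^(-2)

L{e^(-6t)} = 1/(s + 6).
Then apply L{t·g(t)} = -d/ds[H(s)] with H(s) = 1/(s + 6):
differentiating 1 time and applying the sign gives (s + 6)^(-2).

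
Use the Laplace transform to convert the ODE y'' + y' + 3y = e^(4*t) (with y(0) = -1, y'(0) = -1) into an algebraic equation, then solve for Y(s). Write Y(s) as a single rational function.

Y(s) = (-s^2 + 2*s + 9)/(s^3 - 3*s^2 - s - 12)

Apply the Laplace transform to the equation.
The derivative rules (L{y''} = s^2 Y - s·y(0) - y'(0) and L{y'} = sY - y(0), with y(0) = -1, y'(0) = -1) turn the left side into (s^2 + s + 3)Y - (-s - 2).
The right side is L{e^(4*t)} = 1/(s - 4).
So (s^2 + s + 3)Y = 1/(s - 4) + (-s - 2).
Divide through and combine into a single rational function.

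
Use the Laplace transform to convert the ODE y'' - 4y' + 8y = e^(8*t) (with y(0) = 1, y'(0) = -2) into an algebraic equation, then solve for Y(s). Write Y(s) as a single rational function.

Y(s) = (s^2 - 14*s + 49)/(s^3 - 12*s^2 + 40*s - 64)

Take the Laplace transform of both sides.
The derivative rules (L{y''} = s^2 Y - s·y(0) - y'(0) and L{y'} = sY - y(0), with y(0) = 1, y'(0) = -2) turn the left side into (s^2 - 4*s + 8)Y - (s - 6).
The right side is L{e^(8*t)} = 1/(s - 8).
So (s^2 - 4*s + 8)Y = 1/(s - 8) + (s - 6).
Divide through and combine into a single rational function.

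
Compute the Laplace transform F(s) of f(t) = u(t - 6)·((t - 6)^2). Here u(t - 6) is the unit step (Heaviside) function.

F(s) = 2*exp(-6*s)/s^3

By the second shifting theorem, L{u(t - c)·g(t - c)} = e^(-cs)·G(s) with c = 6 and G(s) = L{g(t)}.
L{t^2} = 2!/s^3 = 2/s^3.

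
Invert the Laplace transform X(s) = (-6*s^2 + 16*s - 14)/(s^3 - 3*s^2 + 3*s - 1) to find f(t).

Factor the denominator: s^3 - 3*s^2 + 3*s - 1 = (s - 1)^3.
Partial fraction decomposition gives [-6/(s - 1)] + [4/(s - 1)^2] + [-4/(s - 1)^3].
Invert each term: -6/(s - 1) ↔ -6e^(t); 4/(s - 1)^2 ↔ 4t·e^(t); -4/(s - 1)^3 ↔ (-2)t^2·e^(t).

f(t) = -2*t^2*exp(t) + 4*t*exp(t) - 6*exp(t)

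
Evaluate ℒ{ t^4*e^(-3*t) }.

24/(s + 3)^5

L{t^4} = 4!/s^5 = 24/s^5.
By the first shifting theorem, multiplying by e^(-3t) replaces s with s + 3.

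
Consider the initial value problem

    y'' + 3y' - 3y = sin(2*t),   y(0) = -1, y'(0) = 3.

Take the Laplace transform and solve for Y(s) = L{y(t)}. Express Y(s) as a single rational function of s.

Transform both sides with L{·}.
Using L{y''} = s^2 Y - s·y(0) - y'(0) and L{y'} = sY - y(0), with y(0) = -1, y'(0) = 3, the left side becomes (s^2 + 3*s - 3)Y - (-s).
The right side is L{sin(2*t)} = 2/(s^2 + 4).
So (s^2 + 3*s - 3)Y = 2/(s^2 + 4) + (-s).
Isolate Y and clear denominators.

Y(s) = (-s^3 - 4*s + 2)/(s^4 + 3*s^3 + s^2 + 12*s - 12)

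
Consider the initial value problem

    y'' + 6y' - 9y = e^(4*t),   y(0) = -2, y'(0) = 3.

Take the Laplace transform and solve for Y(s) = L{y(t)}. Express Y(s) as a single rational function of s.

Take the Laplace transform of both sides.
The derivative rules (L{y''} = s^2 Y - s·y(0) - y'(0) and L{y'} = sY - y(0), with y(0) = -2, y'(0) = 3) turn the left side into (s^2 + 6*s - 9)Y - (-2*s - 9).
The right side is L{e^(4*t)} = 1/(s - 4).
So (s^2 + 6*s - 9)Y = 1/(s - 4) + (-2*s - 9).
Solve for Y(s) and write it as one ratio of polynomials.

Y(s) = (-2*s^2 - s + 37)/(s^3 + 2*s^2 - 33*s + 36)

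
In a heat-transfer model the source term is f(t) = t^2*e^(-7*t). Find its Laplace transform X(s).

X(s) = 2/(s + 7)^3

L{e^(-7t)} = 1/(s + 7).
Then apply L{t^2·g(t)} = (-1)^2 d^2/ds^2[G(s)] with G(s) = 1/(s + 7):
differentiating 2 times and applying the sign gives 2/(s + 7)^3.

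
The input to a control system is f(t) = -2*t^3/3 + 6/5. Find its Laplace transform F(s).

Apply the Laplace transform termwise.
(-2/3)·[L{t^3} = 3!/s^4 = 6/s^4]; L{6/5} = (6/5)/s.

F(s) = 6/(5*s) - 4/s^4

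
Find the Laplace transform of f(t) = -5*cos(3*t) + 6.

-5*s/(s^2 + 9) + 6/s

By linearity of the Laplace transform, transform each term separately.
(-5)·[L{cos(3t)} = s/(s^2 + 9)]; L{6} = 6/s.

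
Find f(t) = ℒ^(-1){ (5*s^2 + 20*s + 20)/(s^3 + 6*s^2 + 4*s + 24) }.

f(t) = sin(2*t) + 3*cos(2*t) + 2*exp(-6*t)

Factor the denominator: s^3 + 6*s^2 + 4*s + 24 = (s + 6)*(s^2 + 4).
Partial fraction decomposition gives [2/(s + 6)] + [3*s/(s^2 + 4)] + [2/(s^2 + 4)].
Invert each term: 2/(s + 6) ↔ 2e^(-6t); 3·s/(s^2 + 4) ↔ 3cos(2t); 1·2/(s^2 + 4) ↔ sin(2t).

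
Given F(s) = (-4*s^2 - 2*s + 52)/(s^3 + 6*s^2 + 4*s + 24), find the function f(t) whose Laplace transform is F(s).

f(t) = 5*sin(2*t) - 2*cos(2*t) - 2*exp(-6*t)

Factor the denominator: s^3 + 6*s^2 + 4*s + 24 = (s + 6)*(s^2 + 4).
Partial fraction decomposition gives [-2/(s + 6)] + [-2*s/(s^2 + 4)] + [10/(s^2 + 4)].
Invert each term: -2/(s + 6) ↔ -2e^(-6t); -2·s/(s^2 + 4) ↔ -2cos(2t); 5·2/(s^2 + 4) ↔ 5sin(2t).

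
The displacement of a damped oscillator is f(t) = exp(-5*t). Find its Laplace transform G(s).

G(s) = 1/(s + 5)

L{1} = 1/s.
By the first shifting theorem, multiplying by e^(-5t) replaces s with s + 5.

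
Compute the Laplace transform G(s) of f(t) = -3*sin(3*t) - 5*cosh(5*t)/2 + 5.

G(s) = -5*s/(2*(s^2 - 25)) - 9/(s^2 + 9) + 5/s

The transform is linear, so treat each term independently.
(-3)·[L{sin(3t)} = 3/(s^2 + 9)]; (-5/2)·[L{cosh(5t)} = s/(s^2 - 25)]; L{5} = 5/s.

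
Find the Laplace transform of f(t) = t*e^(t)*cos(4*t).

L{cos(4t)} = s/(s^2 + 16).
Multiplying by e^(t) shifts s → s - 1, so L{e^(t)*cos(4*t)} = (s - 1)/((s - 1)^2 + 16).
Then apply L{t·g(t)} = -d/ds[G(s)] with G(s) = (s - 1)/((s - 1)^2 + 16):
differentiating 1 time and applying the sign gives (s - 5)*(s + 3)/(s^2 - 2*s + 17)^2.

(s - 5)*(s + 3)/(s^2 - 2*s + 17)^2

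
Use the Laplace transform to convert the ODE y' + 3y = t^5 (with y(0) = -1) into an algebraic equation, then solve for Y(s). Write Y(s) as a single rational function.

Take the Laplace transform of both sides.
With L{y'} = sY - y(0) = sY - (-1): the LHS transforms to (s + 3)Y - (-1).
The right side is L{t^5} = 120/s^6.
So (s + 3)Y = 120/s^6 + (-1).
Solve for Y(s) and write it as one ratio of polynomials.

Y(s) = (-s^6 + 120)/(s^7 + 3*s^6)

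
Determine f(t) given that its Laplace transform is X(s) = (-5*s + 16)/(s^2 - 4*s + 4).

f(t) = 6*t*exp(2*t) - 5*exp(2*t)

Factor the denominator: s^2 - 4*s + 4 = (s - 2)^2.
Partial fraction decomposition gives [-5/(s - 2)] + [6/(s - 2)^2].
Invert each term: -5/(s - 2) ↔ -5e^(2t); 6/(s - 2)^2 ↔ 6t·e^(2t).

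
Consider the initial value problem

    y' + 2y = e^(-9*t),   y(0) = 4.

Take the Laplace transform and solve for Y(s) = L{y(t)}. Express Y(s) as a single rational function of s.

Transform both sides with L{·}.
The derivative rules (L{y'} = sY - y(0) = sY - 4) turn the left side into (s + 2)Y - (4).
The right side is L{e^(-9*t)} = 1/(s + 9).
So (s + 2)Y = 1/(s + 9) + (4).
Divide through and combine into a single rational function.

Y(s) = (4*s + 37)/(s^2 + 11*s + 18)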